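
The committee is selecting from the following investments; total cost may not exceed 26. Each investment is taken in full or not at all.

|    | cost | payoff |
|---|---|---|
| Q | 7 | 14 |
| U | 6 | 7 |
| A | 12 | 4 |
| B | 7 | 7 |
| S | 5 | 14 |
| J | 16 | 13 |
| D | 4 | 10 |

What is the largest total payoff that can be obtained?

45

Treat it as a binary knapsack problem.
Allowing fractional choices, the relaxed optimum would be about 49.0, but investments are indivisible.
Q + B + S + D: cost 7 + 7 + 5 + 4 = 23 ≤ 26, payoff 14 + 7 + 14 + 10 = 45.
Q + U + B + S: cost 7 + 6 + 7 + 5 = 25 ≤ 26, payoff 14 + 7 + 7 + 14 = 42.
Q + U + S + D: cost 7 + 6 + 5 + 4 = 22 ≤ 26, payoff 14 + 7 + 14 + 10 = 45.
The maximum payoff is 45; one optimal choice is Q, U, S, and D.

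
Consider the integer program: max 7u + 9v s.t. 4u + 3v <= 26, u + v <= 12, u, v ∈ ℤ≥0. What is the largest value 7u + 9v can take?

72

(u,v)=(0,8) is feasible, giving 72.
(u,v)=(1,7) is feasible, giving 70.
(u,v)=(0,7) is feasible, giving 63.
Maximum is 72 at (u,v)=(0,8).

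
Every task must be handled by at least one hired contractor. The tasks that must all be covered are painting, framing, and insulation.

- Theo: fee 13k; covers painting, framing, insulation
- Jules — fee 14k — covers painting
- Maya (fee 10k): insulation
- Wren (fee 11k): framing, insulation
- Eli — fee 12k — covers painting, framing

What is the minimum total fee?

This is an integer covering problem.
Theo alone covers painting, framing, insulation — every task.
Total fee: 13.

13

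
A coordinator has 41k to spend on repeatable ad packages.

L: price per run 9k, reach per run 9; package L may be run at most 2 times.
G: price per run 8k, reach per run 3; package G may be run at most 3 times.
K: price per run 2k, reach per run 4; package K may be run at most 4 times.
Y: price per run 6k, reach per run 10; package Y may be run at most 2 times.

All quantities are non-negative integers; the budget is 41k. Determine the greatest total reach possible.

54

Take 2×L, 4×K, and 2×Y: price 38 ≤ 41, reach 2·9 + 4·4 + 2·10 = 54.
K has the best ratio (4/2) and is taken to its limit of 4; remaining capacity is filled optimally with the others.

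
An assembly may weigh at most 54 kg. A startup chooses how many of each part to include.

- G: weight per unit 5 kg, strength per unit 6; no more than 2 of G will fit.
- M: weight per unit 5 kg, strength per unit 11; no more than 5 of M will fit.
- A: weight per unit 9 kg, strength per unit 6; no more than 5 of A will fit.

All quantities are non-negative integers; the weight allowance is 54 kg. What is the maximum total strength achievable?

79

5×M and 3×A: weight 52 ≤ 54, strength 5·11 + 3·6 = 73.
2×G, 5×M, and 2×A: weight 53 ≤ 54, strength 2·6 + 5·11 + 2·6 = 79.
Best is 79.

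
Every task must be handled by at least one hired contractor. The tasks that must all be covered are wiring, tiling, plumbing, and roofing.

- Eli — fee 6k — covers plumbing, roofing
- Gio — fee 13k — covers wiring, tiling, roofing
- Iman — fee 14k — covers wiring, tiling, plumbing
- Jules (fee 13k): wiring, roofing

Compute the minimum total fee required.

19

Choose Eli and Gio: together they cover wiring, tiling, plumbing, roofing — every task.
Total fee: 6 + 13 = 19.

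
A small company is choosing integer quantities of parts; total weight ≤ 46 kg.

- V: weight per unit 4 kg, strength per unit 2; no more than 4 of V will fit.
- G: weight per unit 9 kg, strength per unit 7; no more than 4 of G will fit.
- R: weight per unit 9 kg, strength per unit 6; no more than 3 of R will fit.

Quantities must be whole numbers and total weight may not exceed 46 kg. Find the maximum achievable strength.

This is a bounded integer knapsack.
4×G and 1×R: weight 45 ≤ 46, strength 4·7 + 1·6 = 34.
3×G and 2×R: weight 45 ≤ 46, strength 3·7 + 2·6 = 33.
Best is 34.

34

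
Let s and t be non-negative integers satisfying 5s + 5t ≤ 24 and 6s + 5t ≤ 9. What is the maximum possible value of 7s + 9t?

9

Relaxing integrality, the LP optimum is 16.20 at (s,t) = (0, 1.8), which is not an integer point.
(s,t)=(0,1): 5·0+5·1=5≤24, 6·0+5·1=5≤9, objective 9.
(s,t)=(1,0): 5·1+5·0=5≤24, 6·1+5·0=6≤9, objective 7.
Maximum is 9 at (s,t)=(0,1).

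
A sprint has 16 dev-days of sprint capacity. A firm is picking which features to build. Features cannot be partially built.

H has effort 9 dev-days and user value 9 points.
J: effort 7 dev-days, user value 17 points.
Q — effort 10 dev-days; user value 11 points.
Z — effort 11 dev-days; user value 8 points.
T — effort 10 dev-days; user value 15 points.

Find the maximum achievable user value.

J: effort 7 ≤ 16, user value 17.
H + J: effort 9 + 7 = 16 ≤ 16, user value 9 + 17 = 26.
T: effort 10 ≤ 16, user value 15.
Best is H and J with total user value 26.

26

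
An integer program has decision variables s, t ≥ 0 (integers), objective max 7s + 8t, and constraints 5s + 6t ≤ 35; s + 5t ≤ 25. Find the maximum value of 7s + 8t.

(s,t)=(7,0): 5·7+6·0=35≤35, 1·7+5·0=7≤25, objective 49.
(s,t)=(6,0): 5·6+6·0=30≤35, 1·6+5·0=6≤25, objective 42.
No feasible integer point exceeds 49.

49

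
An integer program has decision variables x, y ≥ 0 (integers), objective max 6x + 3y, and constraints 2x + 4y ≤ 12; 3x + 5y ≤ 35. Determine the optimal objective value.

(x,y)=(6,0) is feasible, giving 36.
(x,y)=(5,0) is feasible, giving 30.
The best lattice point is (6,0), giving 36.

36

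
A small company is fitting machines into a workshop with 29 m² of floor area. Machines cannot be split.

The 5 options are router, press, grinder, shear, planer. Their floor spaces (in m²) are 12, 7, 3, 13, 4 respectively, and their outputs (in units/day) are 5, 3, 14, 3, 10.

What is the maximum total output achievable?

32

Allowing fractional choices, the relaxed optimum would be about 32.7, but machines are indivisible.
router + press + grinder + planer: floor space 12 + 7 + 3 + 4 = 26 ≤ 29, output 5 + 3 + 14 + 10 = 32.
router + grinder + planer: floor space 12 + 3 + 4 = 19 ≤ 29, output 5 + 14 + 10 = 29.
press + grinder + shear + planer: floor space 7 + 3 + 13 + 4 = 27 ≤ 29, output 3 + 14 + 3 + 10 = 30.
Best is router, press, grinder, and planer with total output 32.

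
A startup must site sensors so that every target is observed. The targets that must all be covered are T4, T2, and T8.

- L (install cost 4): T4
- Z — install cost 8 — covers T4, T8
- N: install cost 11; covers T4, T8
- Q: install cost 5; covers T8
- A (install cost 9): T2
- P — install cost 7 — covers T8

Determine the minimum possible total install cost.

17

The greedy cost-per-new-target heuristic would pick L, Q, and A for 18, but a cheaper cover exists.
Choose Z and A: together they cover T4, T2, T8 — every target.
Total install cost: 8 + 9 = 17.
No cover costs less than 17.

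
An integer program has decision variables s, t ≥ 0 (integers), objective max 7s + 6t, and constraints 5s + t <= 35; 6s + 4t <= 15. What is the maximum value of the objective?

Relaxing integrality, the LP optimum is 22.50 at (s,t) = (0, 3.75), which is not an integer point.
(s,t)=(1,2): 5·1+1·2=7≤35, 6·1+4·2=14≤15, objective 19.
(s,t)=(0,3): 5·0+1·3=3≤35, 6·0+4·3=12≤15, objective 18.
(s,t)=(1,1): 5·1+1·1=6≤35, 6·1+4·1=10≤15, objective 13.
(s,t)=(0,2): 5·0+1·2=2≤35, 6·0+4·2=8≤15, objective 12.
Maximum is 19 at (s,t)=(1,2).

19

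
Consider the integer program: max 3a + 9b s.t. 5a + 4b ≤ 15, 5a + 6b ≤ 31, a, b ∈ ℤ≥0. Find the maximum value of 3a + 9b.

27

(a,b)=(0,3): 5·0+4·3=12≤15, 5·0+6·3=18≤31, objective 27.
(a,b)=(1,2): 5·1+4·2=13≤15, 5·1+6·2=17≤31, objective 21.
(a,b)=(0,2): 5·0+4·2=8≤15, 5·0+6·2=12≤31, objective 18.
Maximum is 27 at (a,b)=(0,3).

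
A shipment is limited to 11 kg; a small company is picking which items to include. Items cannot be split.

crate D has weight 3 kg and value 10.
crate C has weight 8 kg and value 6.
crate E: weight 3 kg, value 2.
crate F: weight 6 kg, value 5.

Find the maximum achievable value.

Allowing fractional choices, the relaxed optimum would be about 16.5, but items are indivisible.
crate D + crate C: weight 3 + 8 = 11 ≤ 11, value 10 + 6 = 16.
crate D + crate E: weight 3 + 3 = 6 ≤ 11, value 10 + 2 = 12.
crate D + crate F: weight 3 + 6 = 9 ≤ 11, value 10 + 5 = 15.
Best is crate D and crate C with total value 16.

16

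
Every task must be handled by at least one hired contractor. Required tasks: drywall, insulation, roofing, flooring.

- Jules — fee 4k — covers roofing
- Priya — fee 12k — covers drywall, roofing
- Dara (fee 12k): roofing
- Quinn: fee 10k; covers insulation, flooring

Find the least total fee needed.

22

This is a weighted set-cover instance.
The greedy cost-per-new-task heuristic would pick Jules, Quinn, and Priya for 26, but a cheaper cover exists.
Choose Priya and Quinn: together they cover drywall, insulation, roofing, flooring — every task.
Total fee: 12 + 10 = 22.
No cover costs less than 22.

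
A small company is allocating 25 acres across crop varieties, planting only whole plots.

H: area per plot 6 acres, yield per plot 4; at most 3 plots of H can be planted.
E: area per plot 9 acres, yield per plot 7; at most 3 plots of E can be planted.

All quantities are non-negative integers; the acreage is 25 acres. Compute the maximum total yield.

18

This is a bounded integer knapsack.
E has the best ratio (7/9); taking only E gives at most 2×7 = 14 (stopped by the area limit).
Mixing does better — 1×H and 2×E: area 24 ≤ 25, yield 1·4 + 2·7 = 18.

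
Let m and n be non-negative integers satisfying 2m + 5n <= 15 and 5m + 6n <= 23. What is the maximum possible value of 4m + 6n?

20

The continuous relaxation peaks at (1.92, 2.23) with value 21.08; rounding to a feasible lattice point costs some objective.
(m,n)=(2,2): 2·2+5·2=14≤15, 5·2+6·2=22≤23, objective 20.
(m,n)=(3,1): 2·3+5·1=11≤15, 5·3+6·1=21≤23, objective 18.
(m,n)=(0,3): 2·0+5·3=15≤15, 5·0+6·3=18≤23, objective 18.
Maximum is 20 at (m,n)=(2,2).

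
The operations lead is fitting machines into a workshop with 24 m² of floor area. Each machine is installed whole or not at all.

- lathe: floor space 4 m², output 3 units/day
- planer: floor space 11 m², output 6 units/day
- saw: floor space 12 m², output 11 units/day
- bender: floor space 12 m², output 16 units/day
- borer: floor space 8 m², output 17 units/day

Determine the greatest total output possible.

lathe + saw + borer: floor space 4 + 12 + 8 = 24 ≤ 24, output 3 + 11 + 17 = 31.
bender + borer: floor space 12 + 8 = 20 ≤ 24, output 16 + 17 = 33.
lathe + bender + borer: floor space 4 + 12 + 8 = 24 ≤ 24, output 3 + 16 + 17 = 36.
Best is lathe, bender, and borer with total output 36.

36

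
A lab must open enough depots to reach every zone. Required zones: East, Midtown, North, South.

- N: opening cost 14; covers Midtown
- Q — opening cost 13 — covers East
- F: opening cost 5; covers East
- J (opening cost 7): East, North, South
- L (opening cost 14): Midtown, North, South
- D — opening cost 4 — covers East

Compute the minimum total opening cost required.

This is a weighted set-cover instance.
Choose L and D: together they cover East, Midtown, North, South — every zone.
Total opening cost: 14 + 4 = 18.

18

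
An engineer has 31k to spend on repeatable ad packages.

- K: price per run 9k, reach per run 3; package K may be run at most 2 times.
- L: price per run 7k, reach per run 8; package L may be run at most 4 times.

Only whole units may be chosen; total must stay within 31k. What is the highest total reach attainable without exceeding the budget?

This is a bounded integer knapsack.
L has the best ratio (8/7); taking only L gives at most 4×8 = 32 (stopped by the price limit).
Optimal: 4×L: price 28 ≤ 31, reach 4·8 = 32.

32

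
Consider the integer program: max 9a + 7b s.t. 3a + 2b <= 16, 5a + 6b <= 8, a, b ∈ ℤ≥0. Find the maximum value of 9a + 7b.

9

(a,b)=(1,0): 3·1+2·0=3≤16, 5·1+6·0=5≤8, objective 9.
(a,b)=(0,1): 3·0+2·1=2≤16, 5·0+6·1=6≤8, objective 7.
(a,b)=(0,0): 3·0+2·0=0≤16, 5·0+6·0=0≤8, objective 0.
The best lattice point is (1,0), giving 9.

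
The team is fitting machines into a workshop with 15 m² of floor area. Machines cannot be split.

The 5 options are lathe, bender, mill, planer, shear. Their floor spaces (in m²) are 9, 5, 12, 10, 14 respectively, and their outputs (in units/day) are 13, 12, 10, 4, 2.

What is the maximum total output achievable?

Take lathe and bender: floor space 9 + 5 = 14 ≤ 15, output 13 + 12 = 25.
No other feasible combination does better.

25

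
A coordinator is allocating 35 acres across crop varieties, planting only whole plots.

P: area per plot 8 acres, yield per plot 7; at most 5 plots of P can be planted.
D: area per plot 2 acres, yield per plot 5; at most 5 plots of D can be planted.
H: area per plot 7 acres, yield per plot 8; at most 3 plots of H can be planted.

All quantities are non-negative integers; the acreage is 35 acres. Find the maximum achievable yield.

D has the best ratio (5/2); taking only D gives at most 5×5 = 25 (stopped by the supply cap of 5).
Mixing does better — 5×D and 3×H: area 31 ≤ 35, yield 5·5 + 3·8 = 49.

49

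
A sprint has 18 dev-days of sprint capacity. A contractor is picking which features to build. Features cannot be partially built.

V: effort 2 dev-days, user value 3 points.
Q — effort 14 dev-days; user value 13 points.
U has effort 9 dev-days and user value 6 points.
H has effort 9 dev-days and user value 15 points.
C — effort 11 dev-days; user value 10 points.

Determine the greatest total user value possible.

21

This is a 0-1 knapsack instance.
U + H: effort 9 + 9 = 18 ≤ 18, user value 6 + 15 = 21.
V + Q: effort 2 + 14 = 16 ≤ 18, user value 3 + 13 = 16.
V + H: effort 2 + 9 = 11 ≤ 18, user value 3 + 15 = 18.
Best is U and H with total user value 21.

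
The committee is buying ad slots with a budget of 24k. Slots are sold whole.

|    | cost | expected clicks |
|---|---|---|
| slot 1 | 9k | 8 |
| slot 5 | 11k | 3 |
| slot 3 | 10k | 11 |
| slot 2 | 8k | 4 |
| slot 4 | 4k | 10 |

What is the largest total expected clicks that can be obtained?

Take slot 1, slot 3, and slot 4: cost 9 + 10 + 4 = 23 ≤ 24, expected clicks 8 + 11 + 10 = 29.
No other feasible combination does better.

29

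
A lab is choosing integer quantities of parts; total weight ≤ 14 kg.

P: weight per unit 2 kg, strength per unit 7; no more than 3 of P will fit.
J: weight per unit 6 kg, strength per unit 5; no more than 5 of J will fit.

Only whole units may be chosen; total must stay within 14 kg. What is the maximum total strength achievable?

This is a bounded integer knapsack.
P has the best ratio (7/2); taking only P gives at most 3×7 = 21 (stopped by the supply cap of 3).
Mixing does better — 3×P and 1×J: weight 12 ≤ 14, strength 3·7 + 1·5 = 26.

26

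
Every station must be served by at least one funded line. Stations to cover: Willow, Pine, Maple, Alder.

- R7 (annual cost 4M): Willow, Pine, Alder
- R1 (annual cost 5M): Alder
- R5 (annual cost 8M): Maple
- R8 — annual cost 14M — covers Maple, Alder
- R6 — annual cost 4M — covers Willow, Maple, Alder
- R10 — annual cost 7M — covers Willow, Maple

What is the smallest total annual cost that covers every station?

Choose R7 and R6: together they cover Willow, Pine, Maple, Alder — every station.
Total annual cost: 4 + 4 = 8.

8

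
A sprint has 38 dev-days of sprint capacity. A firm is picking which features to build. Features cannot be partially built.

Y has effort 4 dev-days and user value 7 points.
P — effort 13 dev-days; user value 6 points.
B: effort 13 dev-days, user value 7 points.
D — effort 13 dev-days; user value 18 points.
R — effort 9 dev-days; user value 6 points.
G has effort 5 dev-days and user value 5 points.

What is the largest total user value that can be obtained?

37

Y + D + R + G: effort 4 + 13 + 9 + 5 = 31 ≤ 38, user value 7 + 18 + 6 + 5 = 36.
Y + P + D + G: effort 4 + 13 + 13 + 5 = 35 ≤ 38, user value 7 + 6 + 18 + 5 = 36.
Y + B + D + G: effort 4 + 13 + 13 + 5 = 35 ≤ 38, user value 7 + 7 + 18 + 5 = 37.
Best is Y, B, D, and G with total user value 37.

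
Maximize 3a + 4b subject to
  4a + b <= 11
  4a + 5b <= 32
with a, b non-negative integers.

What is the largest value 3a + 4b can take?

24

Relaxing integrality, the LP optimum is 25.60 at (a,b) = (0, 6.4), which is not an integer point.
(a,b)=(0,6): 4·0+1·6=6≤11, 4·0+5·6=30≤32, objective 24.
(a,b)=(1,5): 4·1+1·5=9≤11, 4·1+5·5=29≤32, objective 23.
No feasible integer point exceeds 24.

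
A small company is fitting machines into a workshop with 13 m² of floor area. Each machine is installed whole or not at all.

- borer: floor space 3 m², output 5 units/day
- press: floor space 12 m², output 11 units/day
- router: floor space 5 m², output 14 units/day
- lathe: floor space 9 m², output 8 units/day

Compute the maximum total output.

19

Take borer and router: floor space 3 + 5 = 8 ≤ 13, output 5 + 14 = 19.
No other feasible combination does better.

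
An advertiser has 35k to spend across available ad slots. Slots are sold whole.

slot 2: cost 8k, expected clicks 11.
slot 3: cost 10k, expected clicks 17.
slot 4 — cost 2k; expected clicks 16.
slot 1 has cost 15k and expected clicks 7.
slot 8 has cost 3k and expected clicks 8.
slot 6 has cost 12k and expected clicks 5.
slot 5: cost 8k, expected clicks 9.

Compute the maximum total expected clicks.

61

This is a 0-1 knapsack instance.
Take slot 2, slot 3, slot 4, slot 8, and slot 5: cost 8 + 10 + 2 + 3 + 8 = 31 ≤ 35, expected clicks 11 + 17 + 16 + 8 + 9 = 61.
No other feasible combination does better.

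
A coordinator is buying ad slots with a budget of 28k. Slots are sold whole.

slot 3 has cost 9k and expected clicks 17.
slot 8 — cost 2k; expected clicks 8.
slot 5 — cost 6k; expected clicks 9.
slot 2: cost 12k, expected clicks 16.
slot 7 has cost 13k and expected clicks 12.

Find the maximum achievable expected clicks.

Allowing fractional choices, the relaxed optimum would be about 48.7, but ad slots are indivisible.
slot 3 + slot 5 + slot 2: cost 9 + 6 + 12 = 27 ≤ 28, expected clicks 17 + 9 + 16 = 42.
slot 3 + slot 5 + slot 7: cost 9 + 6 + 13 = 28 ≤ 28, expected clicks 17 + 9 + 12 = 38.
slot 3 + slot 8 + slot 2: cost 9 + 2 + 12 = 23 ≤ 28, expected clicks 17 + 8 + 16 = 41.
Best is slot 3, slot 5, and slot 2 with total expected clicks 42.

42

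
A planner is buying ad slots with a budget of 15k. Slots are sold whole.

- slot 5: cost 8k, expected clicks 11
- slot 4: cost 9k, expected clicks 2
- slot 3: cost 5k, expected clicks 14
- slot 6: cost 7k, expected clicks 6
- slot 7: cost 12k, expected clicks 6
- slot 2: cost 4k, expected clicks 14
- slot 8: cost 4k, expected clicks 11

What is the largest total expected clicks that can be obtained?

Allowing fractional choices, the relaxed optimum would be about 41.8, but ad slots are indivisible.
slot 3 + slot 2 + slot 8: cost 5 + 4 + 4 = 13 ≤ 15, expected clicks 14 + 14 + 11 = 39.
slot 3 + slot 2: cost 5 + 4 = 9 ≤ 15, expected clicks 14 + 14 = 28.
slot 6 + slot 2 + slot 8: cost 7 + 4 + 4 = 15 ≤ 15, expected clicks 6 + 14 + 11 = 31.
Best is slot 3, slot 2, and slot 8 with total expected clicks 39.

39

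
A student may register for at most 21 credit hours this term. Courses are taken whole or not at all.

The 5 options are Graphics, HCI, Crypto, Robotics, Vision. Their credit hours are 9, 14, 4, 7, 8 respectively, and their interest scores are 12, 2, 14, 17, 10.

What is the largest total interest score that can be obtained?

Take Graphics, Crypto, and Robotics: credit hours 9 + 4 + 7 = 20 ≤ 21, interest score 12 + 14 + 17 = 43.
No other feasible combination does better.

43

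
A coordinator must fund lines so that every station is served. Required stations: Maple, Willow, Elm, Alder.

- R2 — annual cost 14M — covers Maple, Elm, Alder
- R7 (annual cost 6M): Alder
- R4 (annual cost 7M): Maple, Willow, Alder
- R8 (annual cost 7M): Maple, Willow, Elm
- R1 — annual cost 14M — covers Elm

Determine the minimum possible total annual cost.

13

The greedy cost-per-new-station heuristic would pick R4 and R8 for 14, but a cheaper cover exists.
Choose R7 and R8: together they cover Maple, Willow, Elm, Alder — every station.
Total annual cost: 6 + 7 = 13.
No cover costs less than 13.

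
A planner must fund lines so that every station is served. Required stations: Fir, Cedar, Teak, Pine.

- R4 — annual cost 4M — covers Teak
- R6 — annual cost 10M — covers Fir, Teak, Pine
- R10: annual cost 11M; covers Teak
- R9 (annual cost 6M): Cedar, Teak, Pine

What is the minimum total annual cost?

This is an integer covering problem.
Choose R6 and R9: together they cover Fir, Cedar, Teak, Pine — every station.
Total annual cost: 10 + 6 = 16.
No cover costs less than 16.

16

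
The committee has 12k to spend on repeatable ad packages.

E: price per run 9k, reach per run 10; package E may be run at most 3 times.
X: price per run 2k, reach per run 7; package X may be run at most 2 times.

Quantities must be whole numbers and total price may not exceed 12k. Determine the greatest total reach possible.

17

Take 1×E and 1×X: price 11 ≤ 12, reach 1·10 + 1·7 = 17.
No other integer combination yields more.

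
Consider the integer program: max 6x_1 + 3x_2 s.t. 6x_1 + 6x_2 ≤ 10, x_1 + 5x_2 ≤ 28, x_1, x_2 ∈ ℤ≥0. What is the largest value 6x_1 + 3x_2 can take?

The continuous relaxation peaks at (1.67, 0) with value 10.00; rounding to a feasible lattice point costs some objective.
(x_1,x_2)=(1,0): 6·1+6·0=6≤10, 1·1+5·0=1≤28, objective 6.
(x_1,x_2)=(0,1): 6·0+6·1=6≤10, 1·0+5·1=5≤28, objective 3.
(x_1,x_2)=(0,0): 6·0+6·0=0≤10, 1·0+5·0=0≤28, objective 0.
No feasible integer point exceeds 6.

6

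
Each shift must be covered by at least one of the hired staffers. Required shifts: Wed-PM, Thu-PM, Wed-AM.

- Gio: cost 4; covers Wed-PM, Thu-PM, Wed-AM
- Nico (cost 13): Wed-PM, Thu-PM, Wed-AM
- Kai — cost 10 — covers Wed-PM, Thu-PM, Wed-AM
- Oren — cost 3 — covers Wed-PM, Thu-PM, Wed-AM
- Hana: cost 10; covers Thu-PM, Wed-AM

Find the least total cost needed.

This is a weighted set-cover instance.
Oren alone covers Wed-PM, Thu-PM, Wed-AM — every shift.
Total cost: 3.
No cover costs less than 3.

3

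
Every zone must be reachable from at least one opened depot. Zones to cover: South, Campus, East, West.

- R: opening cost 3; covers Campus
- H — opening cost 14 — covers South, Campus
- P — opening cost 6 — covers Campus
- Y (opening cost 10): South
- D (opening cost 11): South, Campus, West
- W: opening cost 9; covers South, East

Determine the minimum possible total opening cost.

The greedy cost-per-new-zone heuristic would pick R, W, and D for 23, but a cheaper cover exists.
Choose D and W: together they cover South, Campus, East, West — every zone.
Total opening cost: 11 + 9 = 20.
No cover costs less than 20.

20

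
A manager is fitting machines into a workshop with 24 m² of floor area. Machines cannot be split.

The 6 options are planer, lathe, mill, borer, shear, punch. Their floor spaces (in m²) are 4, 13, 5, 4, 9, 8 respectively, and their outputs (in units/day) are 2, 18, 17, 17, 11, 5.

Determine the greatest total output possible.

Take lathe, mill, and borer: floor space 13 + 5 + 4 = 22 ≤ 24, output 18 + 17 + 17 = 52.
No other feasible combination does better.

52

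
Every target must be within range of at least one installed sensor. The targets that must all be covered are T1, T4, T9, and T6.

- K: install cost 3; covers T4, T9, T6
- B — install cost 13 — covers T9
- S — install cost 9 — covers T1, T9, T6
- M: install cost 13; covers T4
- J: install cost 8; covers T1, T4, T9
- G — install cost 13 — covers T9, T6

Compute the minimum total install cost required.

11

Choose K and J: together they cover T1, T4, T9, T6 — every target.
Total install cost: 3 + 8 = 11.
No cover costs less than 11.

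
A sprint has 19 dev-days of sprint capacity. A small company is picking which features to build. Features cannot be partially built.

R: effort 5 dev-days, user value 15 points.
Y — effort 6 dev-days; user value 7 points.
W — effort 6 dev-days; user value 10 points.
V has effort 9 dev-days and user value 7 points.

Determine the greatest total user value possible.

32

R + W: effort 5 + 6 = 11 ≤ 19, user value 15 + 10 = 25.
R + Y + W: effort 5 + 6 + 6 = 17 ≤ 19, user value 15 + 7 + 10 = 32.
Best is R, Y, and W with total user value 32.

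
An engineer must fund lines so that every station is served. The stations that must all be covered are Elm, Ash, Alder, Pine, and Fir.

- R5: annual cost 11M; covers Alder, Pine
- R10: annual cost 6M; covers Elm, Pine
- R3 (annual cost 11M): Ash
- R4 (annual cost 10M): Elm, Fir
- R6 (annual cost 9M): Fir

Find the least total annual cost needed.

32

The greedy cost-per-new-station heuristic would pick R10, R6, R5, and R3 for 37, but a cheaper cover exists.
Choose R5, R3, and R4: together they cover Elm, Ash, Alder, Pine, Fir — every station.
Total annual cost: 11 + 11 + 10 = 32.
No cover costs less than 32.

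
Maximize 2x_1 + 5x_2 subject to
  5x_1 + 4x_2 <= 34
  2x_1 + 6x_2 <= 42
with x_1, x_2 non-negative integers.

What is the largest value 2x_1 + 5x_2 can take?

35

Relaxing integrality, the LP optimum is 35.55 at (x_1,x_2) = (1.64, 6.45), which is not an integer point.
(x_1,x_2)=(0,7): 5·0+4·7=28≤34, 2·0+6·7=42≤42, objective 35.
(x_1,x_2)=(2,6): 5·2+4·6=34≤34, 2·2+6·6=40≤42, objective 34.
No feasible integer point exceeds 35.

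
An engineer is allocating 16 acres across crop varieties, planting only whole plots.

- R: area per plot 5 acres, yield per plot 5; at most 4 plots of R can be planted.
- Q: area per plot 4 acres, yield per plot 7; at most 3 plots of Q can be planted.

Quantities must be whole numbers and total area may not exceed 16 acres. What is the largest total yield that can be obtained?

21

This is a bounded integer knapsack.
Take 3×Q: area 12 ≤ 16, yield 3·7 = 21.
Q has the best ratio (7/4) and is taken to its limit of 3; remaining capacity is filled optimally with the others.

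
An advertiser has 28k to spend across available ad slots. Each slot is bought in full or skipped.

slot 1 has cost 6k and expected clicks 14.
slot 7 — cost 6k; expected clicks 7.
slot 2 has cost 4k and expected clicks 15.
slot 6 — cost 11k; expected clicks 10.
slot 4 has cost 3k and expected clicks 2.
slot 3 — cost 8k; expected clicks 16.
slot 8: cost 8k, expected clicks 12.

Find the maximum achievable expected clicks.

Treat it as a binary knapsack problem.
slot 1 + slot 7 + slot 2 + slot 4 + slot 3: cost 6 + 6 + 4 + 3 + 8 = 27 ≤ 28, expected clicks 14 + 7 + 15 + 2 + 16 = 54.
slot 1 + slot 7 + slot 2 + slot 3: cost 6 + 6 + 4 + 8 = 24 ≤ 28, expected clicks 14 + 7 + 15 + 16 = 52.
slot 1 + slot 2 + slot 3 + slot 8: cost 6 + 4 + 8 + 8 = 26 ≤ 28, expected clicks 14 + 15 + 16 + 12 = 57.
Best is slot 1, slot 2, slot 3, and slot 8 with total expected clicks 57.

57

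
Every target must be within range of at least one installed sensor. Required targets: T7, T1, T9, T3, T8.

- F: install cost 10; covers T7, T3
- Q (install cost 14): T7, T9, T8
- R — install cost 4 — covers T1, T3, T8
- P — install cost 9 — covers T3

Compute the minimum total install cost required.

Choose Q and R: together they cover T7, T1, T9, T3, T8 — every target.
Total install cost: 14 + 4 = 18.
No cover costs less than 18.

18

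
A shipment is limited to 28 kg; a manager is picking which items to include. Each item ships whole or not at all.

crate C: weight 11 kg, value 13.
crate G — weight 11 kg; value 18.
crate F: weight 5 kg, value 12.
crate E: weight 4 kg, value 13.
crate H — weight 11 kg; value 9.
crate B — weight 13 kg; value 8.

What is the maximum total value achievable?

Allowing fractional choices, the relaxed optimum would be about 52.5, but items are indivisible.
crate C + crate G + crate F: weight 11 + 11 + 5 = 27 ≤ 28, value 13 + 18 + 12 = 43.
crate G + crate F + crate E: weight 11 + 5 + 4 = 20 ≤ 28, value 18 + 12 + 13 = 43.
crate C + crate G + crate E: weight 11 + 11 + 4 = 26 ≤ 28, value 13 + 18 + 13 = 44.
Best is crate C, crate G, and crate E with total value 44.

44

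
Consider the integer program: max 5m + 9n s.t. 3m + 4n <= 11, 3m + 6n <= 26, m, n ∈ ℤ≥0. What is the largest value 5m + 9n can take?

The continuous relaxation peaks at (0, 2.75) with value 24.75; rounding to a feasible lattice point costs some objective.
(m,n)=(1,2): 3·1+4·2=11≤11, 3·1+6·2=15≤26, objective 23.
(m,n)=(2,1): 3·2+4·1=10≤11, 3·2+6·1=12≤26, objective 19.
(m,n)=(0,2): 3·0+4·2=8≤11, 3·0+6·2=12≤26, objective 18.
No feasible integer point exceeds 23.

23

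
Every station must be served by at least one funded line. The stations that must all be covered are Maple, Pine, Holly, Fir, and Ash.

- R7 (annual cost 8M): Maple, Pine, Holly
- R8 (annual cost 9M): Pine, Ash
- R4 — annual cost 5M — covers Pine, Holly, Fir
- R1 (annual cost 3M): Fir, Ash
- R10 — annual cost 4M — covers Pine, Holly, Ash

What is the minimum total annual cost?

11

This is an integer covering problem.
Choose R7 and R1: together they cover Maple, Pine, Holly, Fir, Ash — every station.
Total annual cost: 8 + 3 = 11.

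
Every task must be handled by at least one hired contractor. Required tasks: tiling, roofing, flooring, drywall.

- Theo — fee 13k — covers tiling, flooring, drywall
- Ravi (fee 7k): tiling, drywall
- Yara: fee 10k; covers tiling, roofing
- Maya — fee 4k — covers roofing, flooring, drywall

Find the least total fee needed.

11

This is a weighted set-cover instance.
Choose Ravi and Maya: together they cover tiling, roofing, flooring, drywall — every task.
Total fee: 7 + 4 = 11.
No cover costs less than 11.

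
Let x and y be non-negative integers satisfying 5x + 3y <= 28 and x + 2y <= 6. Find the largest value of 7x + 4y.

(x,y)=(5,0): 5·5+3·0=25≤28, 1·5+2·0=5≤6, objective 35.
(x,y)=(4,1): 5·4+3·1=23≤28, 1·4+2·1=6≤6, objective 32.
No feasible integer point exceeds 35.

35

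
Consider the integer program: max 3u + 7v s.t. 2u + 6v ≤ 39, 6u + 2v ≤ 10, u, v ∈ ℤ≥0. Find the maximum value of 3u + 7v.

35

(u,v)=(0,5): 2·0+6·5=30≤39, 6·0+2·5=10≤10, objective 35.
(u,v)=(0,4): 2·0+6·4=24≤39, 6·0+2·4=8≤10, objective 28.
Maximum is 35 at (u,v)=(0,5).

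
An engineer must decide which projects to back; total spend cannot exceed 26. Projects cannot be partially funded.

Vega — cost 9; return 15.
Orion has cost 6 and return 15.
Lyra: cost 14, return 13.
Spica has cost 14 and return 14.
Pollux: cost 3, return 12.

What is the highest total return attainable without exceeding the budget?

Vega + Orion + Pollux: cost 9 + 6 + 3 = 18 ≤ 26, return 15 + 15 + 12 = 42.
Orion + Spica + Pollux: cost 6 + 14 + 3 = 23 ≤ 26, return 15 + 14 + 12 = 41.
Best is Vega, Orion, and Pollux with total return 42.

42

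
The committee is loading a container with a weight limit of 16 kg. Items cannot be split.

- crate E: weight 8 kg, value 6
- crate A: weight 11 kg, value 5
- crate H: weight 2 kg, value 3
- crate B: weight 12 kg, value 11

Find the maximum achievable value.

crate B: weight 12 ≤ 16, value 11.
crate H + crate B: weight 2 + 12 = 14 ≤ 16, value 3 + 11 = 14.
crate E + crate H: weight 8 + 2 = 10 ≤ 16, value 6 + 3 = 9.
Best is crate H and crate B with total value 14.

14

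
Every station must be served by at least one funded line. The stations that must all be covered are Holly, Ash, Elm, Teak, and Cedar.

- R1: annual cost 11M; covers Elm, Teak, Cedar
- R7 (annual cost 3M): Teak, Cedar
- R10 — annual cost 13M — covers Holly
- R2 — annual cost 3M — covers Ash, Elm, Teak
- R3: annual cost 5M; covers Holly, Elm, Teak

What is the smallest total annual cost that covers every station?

Choose R7, R2, and R3: together they cover Holly, Ash, Elm, Teak, Cedar — every station.
Total annual cost: 3 + 3 + 5 = 11.
No cover costs less than 11.

11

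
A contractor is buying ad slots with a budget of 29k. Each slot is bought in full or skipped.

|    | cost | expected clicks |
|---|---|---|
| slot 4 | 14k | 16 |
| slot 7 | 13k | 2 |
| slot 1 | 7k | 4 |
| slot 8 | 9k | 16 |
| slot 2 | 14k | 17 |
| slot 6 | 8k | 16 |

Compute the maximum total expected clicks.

This is an integer program with binary decision variables.
Allowing fractional choices, the relaxed optimum would be about 46.6, but ad slots are indivisible.
slot 4 + slot 1 + slot 6: cost 14 + 7 + 8 = 29 ≤ 29, expected clicks 16 + 4 + 16 = 36.
slot 1 + slot 2 + slot 6: cost 7 + 14 + 8 = 29 ≤ 29, expected clicks 4 + 17 + 16 = 37.
slot 1 + slot 8 + slot 6: cost 7 + 9 + 8 = 24 ≤ 29, expected clicks 4 + 16 + 16 = 36.
Best is slot 1, slot 2, and slot 6 with total expected clicks 37.

37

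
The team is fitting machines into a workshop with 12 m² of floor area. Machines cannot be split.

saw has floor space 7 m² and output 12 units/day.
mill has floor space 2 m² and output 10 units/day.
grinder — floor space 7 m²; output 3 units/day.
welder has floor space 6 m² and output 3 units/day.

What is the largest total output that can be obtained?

Take saw and mill: floor space 7 + 2 = 9 ≤ 12, output 12 + 10 = 22.
No other feasible combination does better.

22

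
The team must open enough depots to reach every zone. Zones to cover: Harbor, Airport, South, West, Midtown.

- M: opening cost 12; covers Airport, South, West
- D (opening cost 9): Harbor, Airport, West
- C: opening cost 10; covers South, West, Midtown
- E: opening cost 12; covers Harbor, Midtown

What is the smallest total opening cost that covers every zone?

19

Choose D and C: together they cover Harbor, Airport, South, West, Midtown — every zone.
Total opening cost: 9 + 10 = 19.
No cover costs less than 19.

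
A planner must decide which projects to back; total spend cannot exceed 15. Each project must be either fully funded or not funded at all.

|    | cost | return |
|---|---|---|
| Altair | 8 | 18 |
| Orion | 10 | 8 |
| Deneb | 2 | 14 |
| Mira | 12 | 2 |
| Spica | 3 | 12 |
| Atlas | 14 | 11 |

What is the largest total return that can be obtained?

44

Treat it as a binary knapsack problem.
Allowing fractional choices, the relaxed optimum would be about 45.6, but projects are indivisible.
Orion + Deneb + Spica: cost 10 + 2 + 3 = 15 ≤ 15, return 8 + 14 + 12 = 34.
Altair + Deneb + Spica: cost 8 + 2 + 3 = 13 ≤ 15, return 18 + 14 + 12 = 44.
Best is Altair, Deneb, and Spica with total return 44.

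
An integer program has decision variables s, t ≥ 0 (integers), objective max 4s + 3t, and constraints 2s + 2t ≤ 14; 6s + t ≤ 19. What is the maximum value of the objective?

(s,t)=(2,5): 2·2+2·5=14≤14, 6·2+1·5=17≤19, objective 23.
(s,t)=(1,6): 2·1+2·6=14≤14, 6·1+1·6=12≤19, objective 22.
(s,t)=(2,4): 2·2+2·4=12≤14, 6·2+1·4=16≤19, objective 20.
Maximum is 23 at (s,t)=(2,5).

23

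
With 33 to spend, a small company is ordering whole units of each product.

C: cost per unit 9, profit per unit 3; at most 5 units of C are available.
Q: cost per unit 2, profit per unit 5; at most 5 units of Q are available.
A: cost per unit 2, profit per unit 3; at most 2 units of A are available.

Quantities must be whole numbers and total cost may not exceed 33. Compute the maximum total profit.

Take 2×C, 5×Q, and 2×A: cost 32 ≤ 33, profit 2·3 + 5·5 + 2·3 = 37.
Q has the best ratio (5/2) and is taken to its limit of 5; remaining capacity is filled optimally with the others.

37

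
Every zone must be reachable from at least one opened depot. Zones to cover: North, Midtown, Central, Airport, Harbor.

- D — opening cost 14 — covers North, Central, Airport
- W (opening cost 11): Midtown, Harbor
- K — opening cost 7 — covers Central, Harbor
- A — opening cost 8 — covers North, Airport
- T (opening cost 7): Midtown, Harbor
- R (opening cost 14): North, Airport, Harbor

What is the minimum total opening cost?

21

The greedy cost-per-new-zone heuristic would pick K, A, and T for 22, but a cheaper cover exists.
Choose D and T: together they cover North, Midtown, Central, Airport, Harbor — every zone.
Total opening cost: 14 + 7 = 21.
No cover costs less than 21.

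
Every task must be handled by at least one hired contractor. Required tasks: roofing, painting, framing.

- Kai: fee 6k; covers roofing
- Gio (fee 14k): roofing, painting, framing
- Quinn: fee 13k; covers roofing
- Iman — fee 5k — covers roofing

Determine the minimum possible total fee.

14

This is a weighted set-cover instance.
Gio alone covers roofing, painting, framing — every task.
Total fee: 14.
No cover costs less than 14.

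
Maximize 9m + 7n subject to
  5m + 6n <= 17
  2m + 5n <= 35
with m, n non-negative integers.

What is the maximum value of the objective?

The continuous relaxation peaks at (3.4, 0) with value 30.60; rounding to a feasible lattice point costs some objective.
(m,n)=(3,0): 5·3+6·0=15≤17, 2·3+5·0=6≤35, objective 27.
(m,n)=(2,1): 5·2+6·1=16≤17, 2·2+5·1=9≤35, objective 25.
(m,n)=(2,0): 5·2+6·0=10≤17, 2·2+5·0=4≤35, objective 18.
No feasible integer point exceeds 27.

27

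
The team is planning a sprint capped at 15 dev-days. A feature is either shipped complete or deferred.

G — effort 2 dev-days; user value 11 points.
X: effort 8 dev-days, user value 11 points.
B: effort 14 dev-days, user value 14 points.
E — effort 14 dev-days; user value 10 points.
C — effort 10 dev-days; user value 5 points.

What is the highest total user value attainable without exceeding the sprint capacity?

22

Allowing fractional choices, the relaxed optimum would be about 27.0, but features are indivisible.
B: effort 14 ≤ 15, user value 14.
G + X: effort 2 + 8 = 10 ≤ 15, user value 11 + 11 = 22.
G + C: effort 2 + 10 = 12 ≤ 15, user value 11 + 5 = 16.
Best is G and X with total user value 22.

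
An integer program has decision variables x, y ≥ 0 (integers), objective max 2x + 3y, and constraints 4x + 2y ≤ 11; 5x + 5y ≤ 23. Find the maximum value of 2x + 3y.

12

The continuous relaxation peaks at (0, 4.6) with value 13.80; rounding to a feasible lattice point costs some objective.
(x,y)=(0,4): 4·0+2·4=8≤11, 5·0+5·4=20≤23, objective 12.
(x,y)=(1,3): 4·1+2·3=10≤11, 5·1+5·3=20≤23, objective 11.
(x,y)=(0,3): 4·0+2·3=6≤11, 5·0+5·3=15≤23, objective 9.
Maximum is 12 at (x,y)=(0,4).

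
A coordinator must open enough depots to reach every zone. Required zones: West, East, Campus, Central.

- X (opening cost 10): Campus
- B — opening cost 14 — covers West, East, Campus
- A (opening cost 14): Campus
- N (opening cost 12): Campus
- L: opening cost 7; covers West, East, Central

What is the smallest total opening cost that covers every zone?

Choose X and L: together they cover West, East, Campus, Central — every zone.
Total opening cost: 10 + 7 = 17.
No cover costs less than 17.

17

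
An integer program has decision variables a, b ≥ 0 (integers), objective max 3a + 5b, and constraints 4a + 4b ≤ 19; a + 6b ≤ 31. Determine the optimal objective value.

Relaxing integrality, the LP optimum is 23.75 at (a,b) = (0, 4.75), which is not an integer point.
(a,b)=(0,4): 4·0+4·4=16≤19, 1·0+6·4=24≤31, objective 20.
(a,b)=(1,3): 4·1+4·3=16≤19, 1·1+6·3=19≤31, objective 18.
Maximum is 20 at (a,b)=(0,4).

20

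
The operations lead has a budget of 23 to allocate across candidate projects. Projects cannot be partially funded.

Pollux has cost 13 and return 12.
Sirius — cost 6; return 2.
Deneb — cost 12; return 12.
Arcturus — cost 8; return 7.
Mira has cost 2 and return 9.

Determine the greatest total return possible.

Pollux + Arcturus + Mira: cost 13 + 8 + 2 = 23 ≤ 23, return 12 + 7 + 9 = 28.
Deneb + Arcturus + Mira: cost 12 + 8 + 2 = 22 ≤ 23, return 12 + 7 + 9 = 28.
Sirius + Deneb + Mira: cost 6 + 12 + 2 = 20 ≤ 23, return 2 + 12 + 9 = 23.
The maximum return is 28; one optimal choice is Deneb, Arcturus, and Mira.

28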